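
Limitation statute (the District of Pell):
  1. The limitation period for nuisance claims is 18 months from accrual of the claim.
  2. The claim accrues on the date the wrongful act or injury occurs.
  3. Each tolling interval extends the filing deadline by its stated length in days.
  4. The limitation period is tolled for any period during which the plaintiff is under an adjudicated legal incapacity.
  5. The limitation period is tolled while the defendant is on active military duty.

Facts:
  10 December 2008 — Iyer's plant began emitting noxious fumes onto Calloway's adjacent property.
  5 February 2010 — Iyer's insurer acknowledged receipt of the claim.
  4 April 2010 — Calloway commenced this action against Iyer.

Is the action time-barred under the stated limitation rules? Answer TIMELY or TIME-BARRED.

The claim accrued on 10 December 2008, when the wrongful act occurred.
The untolled deadline — 18 months after 10 December 2008 — is 10 June 2010.
None of the other events listed affects the running of the period under the stated rules.
Calloway filed on 4 April 2010, before the 10 June 2010 deadline, so the action is timely.

TIMELY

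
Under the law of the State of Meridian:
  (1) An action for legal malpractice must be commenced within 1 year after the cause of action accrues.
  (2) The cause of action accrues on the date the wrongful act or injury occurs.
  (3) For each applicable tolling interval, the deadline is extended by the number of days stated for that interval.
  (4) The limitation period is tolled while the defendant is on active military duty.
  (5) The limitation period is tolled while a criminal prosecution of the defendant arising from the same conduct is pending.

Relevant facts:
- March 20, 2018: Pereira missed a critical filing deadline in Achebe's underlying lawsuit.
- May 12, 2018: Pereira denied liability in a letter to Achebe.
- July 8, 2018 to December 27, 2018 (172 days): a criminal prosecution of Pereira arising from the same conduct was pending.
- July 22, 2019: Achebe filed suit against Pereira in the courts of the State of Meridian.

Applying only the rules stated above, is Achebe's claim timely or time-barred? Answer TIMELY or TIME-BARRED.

The claim accrued on March 20, 2018, when the wrongful act occurred.
1 year from March 20, 2018 is March 20, 2019.
The period was tolled for 172 days by the pending criminal prosecution (July 8, 2018 to December 27, 2018), pushing the deadline to September 8, 2019.
None of the other events listed affects the running of the period under the stated rules.
Achebe filed on July 22, 2019, before the September 8, 2019 deadline, so the action is timely.

TIMELY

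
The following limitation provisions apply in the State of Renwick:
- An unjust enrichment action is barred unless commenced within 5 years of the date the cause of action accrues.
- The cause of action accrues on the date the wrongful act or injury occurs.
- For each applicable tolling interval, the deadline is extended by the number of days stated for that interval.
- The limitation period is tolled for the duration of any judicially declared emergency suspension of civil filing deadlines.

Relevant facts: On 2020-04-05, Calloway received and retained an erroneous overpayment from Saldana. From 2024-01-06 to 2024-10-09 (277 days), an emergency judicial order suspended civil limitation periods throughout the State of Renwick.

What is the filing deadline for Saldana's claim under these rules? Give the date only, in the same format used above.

2026-01-07

The cause of action accrued on 2020-04-05, the date of the act.
The untolled deadline — 5 years after 2020-04-05 — is 2025-04-05.
Because the emergency suspension of filing deadlines ran from 2024-01-06 to 2024-10-09, the deadline is extended by 277 days to 2026-01-07.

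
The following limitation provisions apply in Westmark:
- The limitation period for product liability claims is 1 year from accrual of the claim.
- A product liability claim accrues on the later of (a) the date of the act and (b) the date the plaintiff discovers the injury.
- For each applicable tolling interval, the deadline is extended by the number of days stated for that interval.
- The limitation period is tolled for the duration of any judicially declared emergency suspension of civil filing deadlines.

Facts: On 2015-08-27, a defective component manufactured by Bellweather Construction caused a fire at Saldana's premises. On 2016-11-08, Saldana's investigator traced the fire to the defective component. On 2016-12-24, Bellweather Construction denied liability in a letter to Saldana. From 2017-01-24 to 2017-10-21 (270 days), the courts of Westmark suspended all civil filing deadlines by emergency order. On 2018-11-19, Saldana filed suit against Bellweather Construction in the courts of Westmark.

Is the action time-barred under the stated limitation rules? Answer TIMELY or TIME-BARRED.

TIME-BARRED

The claim accrued on 2016-11-08 — the later of the 2015-08-27 act and the 2016-11-08 discovery.
The untolled deadline — 1 year after 2016-11-08 — is 2017-11-08.
Because the emergency suspension of filing deadlines ran from 2017-01-24 to 2017-10-21, the deadline is extended by 270 days to 2018-08-05.
None of the other events listed affects the running of the period under the stated rules.
Saldana filed on 2018-11-19, after the 2018-08-05 deadline, so the action is time-barred.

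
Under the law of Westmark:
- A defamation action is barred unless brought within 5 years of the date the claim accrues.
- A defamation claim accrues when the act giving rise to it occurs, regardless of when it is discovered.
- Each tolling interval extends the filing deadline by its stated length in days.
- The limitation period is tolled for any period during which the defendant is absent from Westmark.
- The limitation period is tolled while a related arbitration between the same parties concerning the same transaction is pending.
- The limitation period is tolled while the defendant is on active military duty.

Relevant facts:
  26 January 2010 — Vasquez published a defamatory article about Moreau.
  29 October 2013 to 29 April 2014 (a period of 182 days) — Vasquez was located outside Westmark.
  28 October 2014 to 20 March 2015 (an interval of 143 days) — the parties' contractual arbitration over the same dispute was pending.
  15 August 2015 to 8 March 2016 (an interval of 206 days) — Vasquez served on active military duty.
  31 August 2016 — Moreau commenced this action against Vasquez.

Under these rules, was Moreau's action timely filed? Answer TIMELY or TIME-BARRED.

The claim accrued on 26 January 2010, when the wrongful act occurred.
Adding the 5 years base period to 26 January 2010 gives a deadline of 26 January 2015, before any tolling.
Because the defendant's absence from the jurisdiction ran from 29 October 2013 to 29 April 2014, the deadline is extended by 182 days to 27 July 2015.
The period was tolled for 143 days by the pending related arbitration (28 October 2014 to 20 March 2015), pushing the deadline to 17 December 2015.
The period was tolled for 206 days by the defendant's active military service (15 August 2015 to 8 March 2016), pushing the deadline to 10 July 2016.
Moreau filed on 31 August 2016, after the 10 July 2016 deadline, so the action is time-barred.

TIME-BARRED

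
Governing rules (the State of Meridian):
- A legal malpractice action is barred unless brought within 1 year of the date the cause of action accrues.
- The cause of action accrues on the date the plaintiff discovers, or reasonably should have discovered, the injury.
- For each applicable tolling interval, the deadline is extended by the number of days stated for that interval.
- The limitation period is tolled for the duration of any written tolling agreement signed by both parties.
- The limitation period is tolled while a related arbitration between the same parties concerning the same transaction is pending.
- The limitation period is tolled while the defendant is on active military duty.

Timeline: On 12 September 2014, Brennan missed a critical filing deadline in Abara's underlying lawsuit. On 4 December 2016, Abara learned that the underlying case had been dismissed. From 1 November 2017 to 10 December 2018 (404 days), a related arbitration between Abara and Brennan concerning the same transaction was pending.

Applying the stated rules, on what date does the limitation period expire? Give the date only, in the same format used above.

The claim did not accrue until Abara discovered the injury on 4 December 2016; the 12 September 2014 act date does not start the clock under the stated rule.
The untolled deadline — 1 year after 4 December 2016 — is 4 December 2017.
Because the pending related arbitration ran from 1 November 2017 to 10 December 2018, the deadline is extended by 404 days to 12 January 2019.

12 January 2019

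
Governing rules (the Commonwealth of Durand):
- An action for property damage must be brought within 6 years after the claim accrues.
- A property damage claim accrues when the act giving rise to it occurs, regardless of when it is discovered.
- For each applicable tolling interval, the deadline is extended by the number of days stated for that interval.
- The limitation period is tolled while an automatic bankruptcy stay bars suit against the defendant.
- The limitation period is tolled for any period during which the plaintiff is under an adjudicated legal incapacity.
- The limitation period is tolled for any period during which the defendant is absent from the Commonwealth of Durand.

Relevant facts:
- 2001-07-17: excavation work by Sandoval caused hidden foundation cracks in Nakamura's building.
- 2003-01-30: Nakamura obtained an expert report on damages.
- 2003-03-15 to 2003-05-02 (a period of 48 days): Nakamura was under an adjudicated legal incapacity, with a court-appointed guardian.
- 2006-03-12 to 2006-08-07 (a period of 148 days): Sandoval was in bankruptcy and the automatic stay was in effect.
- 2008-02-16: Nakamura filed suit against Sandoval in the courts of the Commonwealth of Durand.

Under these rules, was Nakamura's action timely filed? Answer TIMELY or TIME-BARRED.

The limitation period began to run on 2001-07-17.
The untolled deadline — 6 years after 2001-07-17 — is 2007-07-17.
The period was tolled for 48 days by the plaintiff's legal incapacity (2003-03-15 to 2003-05-02), pushing the deadline to 2007-09-03.
The period was tolled for 148 days by the automatic bankruptcy stay (2006-03-12 to 2006-08-07), pushing the deadline to 2008-01-29.
The other events in the timeline have no effect on the limitation period under the stated rules.
Filing on 2008-02-16 missed the 2008-01-29 deadline — the action is time-barred.

TIME-BARRED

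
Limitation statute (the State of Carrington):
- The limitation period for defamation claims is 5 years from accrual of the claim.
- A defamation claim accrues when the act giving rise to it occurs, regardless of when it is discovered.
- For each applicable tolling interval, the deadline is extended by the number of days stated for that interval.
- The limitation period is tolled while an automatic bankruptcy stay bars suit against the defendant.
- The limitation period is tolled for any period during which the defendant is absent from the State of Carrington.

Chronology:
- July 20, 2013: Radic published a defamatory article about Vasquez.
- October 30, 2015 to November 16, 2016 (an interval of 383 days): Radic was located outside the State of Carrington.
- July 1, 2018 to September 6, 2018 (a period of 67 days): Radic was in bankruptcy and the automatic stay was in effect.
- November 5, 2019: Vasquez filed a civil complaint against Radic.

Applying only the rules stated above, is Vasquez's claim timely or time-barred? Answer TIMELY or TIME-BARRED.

TIME-BARRED

The limitation period began to run on July 20, 2013.
5 years from July 20, 2013 is July 20, 2018.
Because the defendant's absence from the jurisdiction ran from October 30, 2015 to November 16, 2016, the deadline is extended by 383 days to August 7, 2019.
The automatic bankruptcy stay from July 1, 2018 to September 6, 2018 tolled the period for 67 days, extending the deadline to October 13, 2019.
Vasquez filed on November 5, 2019, after the October 13, 2019 deadline, so the action is time-barred.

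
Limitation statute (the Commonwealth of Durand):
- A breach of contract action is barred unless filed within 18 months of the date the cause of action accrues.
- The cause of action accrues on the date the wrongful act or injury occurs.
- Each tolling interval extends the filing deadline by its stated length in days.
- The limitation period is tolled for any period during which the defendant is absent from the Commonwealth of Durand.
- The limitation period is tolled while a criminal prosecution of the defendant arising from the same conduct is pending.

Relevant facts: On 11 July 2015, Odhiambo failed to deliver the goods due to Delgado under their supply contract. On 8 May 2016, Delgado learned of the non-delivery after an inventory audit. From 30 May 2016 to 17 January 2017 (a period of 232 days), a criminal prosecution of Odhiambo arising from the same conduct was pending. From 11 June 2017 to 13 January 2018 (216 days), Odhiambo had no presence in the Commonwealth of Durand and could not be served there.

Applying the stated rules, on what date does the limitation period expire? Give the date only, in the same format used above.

4 April 2018

Accrual is governed by the date of the act, so the period began to run on 11 July 2015; the later discovery on 8 May 2016 is irrelevant under the stated rule.
18 months from 11 July 2015 is 11 January 2017.
The pending criminal prosecution from 30 May 2016 to 17 January 2017 tolled the period for 232 days, extending the deadline to 31 August 2017.
Because the defendant's absence from the jurisdiction ran from 11 June 2017 to 13 January 2018, the deadline is extended by 216 days to 4 April 2018.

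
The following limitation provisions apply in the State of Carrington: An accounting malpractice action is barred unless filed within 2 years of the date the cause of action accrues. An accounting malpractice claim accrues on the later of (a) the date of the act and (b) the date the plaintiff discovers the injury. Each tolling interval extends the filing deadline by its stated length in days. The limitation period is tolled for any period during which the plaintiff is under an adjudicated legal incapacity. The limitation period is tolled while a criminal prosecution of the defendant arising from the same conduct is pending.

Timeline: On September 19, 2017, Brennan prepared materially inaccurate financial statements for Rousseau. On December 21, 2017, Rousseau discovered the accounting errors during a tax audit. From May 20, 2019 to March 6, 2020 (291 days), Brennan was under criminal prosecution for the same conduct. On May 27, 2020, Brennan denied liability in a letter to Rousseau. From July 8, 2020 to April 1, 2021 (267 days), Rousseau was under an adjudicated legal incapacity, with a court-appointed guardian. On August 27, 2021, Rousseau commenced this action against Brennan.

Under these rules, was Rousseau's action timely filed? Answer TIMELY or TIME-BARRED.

Because discovery on December 21, 2017 post-dates the September 19, 2017 act, accrual under the later-of rule falls on December 21, 2017.
The untolled deadline — 2 years after December 21, 2017 — is December 21, 2019.
Because the pending criminal prosecution ran from May 20, 2019 to March 6, 2020, the deadline is extended by 291 days to October 7, 2020.
Because the plaintiff's legal incapacity ran from July 8, 2020 to April 1, 2021, the deadline is extended by 267 days to July 1, 2021.
Nothing else in the chronology tolls or restarts the period.
Rousseau filed on August 27, 2021, after the July 1, 2021 deadline, so the action is time-barred.

TIME-BARRED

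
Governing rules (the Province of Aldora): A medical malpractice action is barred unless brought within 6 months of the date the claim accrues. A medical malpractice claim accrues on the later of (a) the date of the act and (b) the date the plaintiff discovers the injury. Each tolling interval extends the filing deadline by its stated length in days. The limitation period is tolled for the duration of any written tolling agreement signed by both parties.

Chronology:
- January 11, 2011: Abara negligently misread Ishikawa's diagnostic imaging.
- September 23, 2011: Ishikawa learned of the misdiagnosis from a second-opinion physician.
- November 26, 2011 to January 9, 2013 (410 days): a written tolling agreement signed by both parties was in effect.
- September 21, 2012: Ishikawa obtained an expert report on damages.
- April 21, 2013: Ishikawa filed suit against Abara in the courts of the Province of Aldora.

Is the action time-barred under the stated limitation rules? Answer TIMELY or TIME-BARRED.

The claim accrued on September 23, 2011 — the later of the January 11, 2011 act and the September 23, 2011 discovery.
The untolled deadline — 6 months after September 23, 2011 — is March 23, 2012.
The written tolling agreement from November 26, 2011 to January 9, 2013 tolled the period for 410 days, extending the deadline to May 7, 2013.
Nothing else in the chronology tolls or restarts the period.
Ishikawa filed on April 21, 2013, before the May 7, 2013 deadline, so the action is timely.

TIMELY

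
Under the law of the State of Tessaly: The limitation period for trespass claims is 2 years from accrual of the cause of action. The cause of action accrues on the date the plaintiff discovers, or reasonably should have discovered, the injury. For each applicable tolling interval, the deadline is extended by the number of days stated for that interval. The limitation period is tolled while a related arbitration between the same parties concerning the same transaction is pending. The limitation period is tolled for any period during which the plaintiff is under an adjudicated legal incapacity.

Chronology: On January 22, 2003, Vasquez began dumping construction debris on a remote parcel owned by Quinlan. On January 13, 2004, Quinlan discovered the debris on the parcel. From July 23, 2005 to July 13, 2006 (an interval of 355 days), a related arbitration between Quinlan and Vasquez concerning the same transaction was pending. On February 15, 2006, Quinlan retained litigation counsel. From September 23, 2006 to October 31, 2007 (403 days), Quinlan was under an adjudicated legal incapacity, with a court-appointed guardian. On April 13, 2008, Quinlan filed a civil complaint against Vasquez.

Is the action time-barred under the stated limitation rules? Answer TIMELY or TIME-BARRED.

TIME-BARRED

Under the discovery rule, the claim accrued on January 13, 2004, when Quinlan discovered the injury — not on the January 22, 2003 date of the underlying act.
Adding the 2 years base period to January 13, 2004 gives a deadline of January 13, 2006, before any tolling.
The period was tolled for 355 days by the pending related arbitration (July 23, 2005 to July 13, 2006), pushing the deadline to January 3, 2007.
The plaintiff's legal incapacity from September 23, 2006 to October 31, 2007 tolled the period for 403 days, extending the deadline to February 10, 2008.
None of the other events listed affects the running of the period under the stated rules.
The April 13, 2008 filing falls after the February 10, 2008 deadline; the claim is time-barred.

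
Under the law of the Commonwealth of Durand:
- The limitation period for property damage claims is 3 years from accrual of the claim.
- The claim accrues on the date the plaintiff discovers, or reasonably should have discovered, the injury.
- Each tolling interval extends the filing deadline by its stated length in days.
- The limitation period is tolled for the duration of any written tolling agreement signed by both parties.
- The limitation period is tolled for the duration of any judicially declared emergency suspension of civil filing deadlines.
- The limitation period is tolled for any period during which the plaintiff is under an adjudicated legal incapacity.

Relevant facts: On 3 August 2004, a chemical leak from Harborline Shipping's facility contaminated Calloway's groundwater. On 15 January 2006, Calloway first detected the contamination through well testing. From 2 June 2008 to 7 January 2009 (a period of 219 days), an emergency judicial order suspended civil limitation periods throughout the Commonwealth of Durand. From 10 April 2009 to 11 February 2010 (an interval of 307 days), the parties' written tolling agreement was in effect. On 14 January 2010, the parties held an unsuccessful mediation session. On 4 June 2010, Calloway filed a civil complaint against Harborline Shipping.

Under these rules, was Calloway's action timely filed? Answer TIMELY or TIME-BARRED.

Accrual is tied to discovery, so the period began on 15 January 2006 rather than on 3 August 2004 when the act occurred.
3 years from 15 January 2006 is 15 January 2009.
The period was tolled for 219 days by the emergency suspension of filing deadlines (2 June 2008 to 7 January 2009), pushing the deadline to 22 August 2009.
Because the written tolling agreement ran from 10 April 2009 to 11 February 2010, the deadline is extended by 307 days to 25 June 2010.
None of the other events listed affects the running of the period under the stated rules.
Filing on 4 June 2010 beat the 25 June 2010 deadline — the action is timely.

TIMELY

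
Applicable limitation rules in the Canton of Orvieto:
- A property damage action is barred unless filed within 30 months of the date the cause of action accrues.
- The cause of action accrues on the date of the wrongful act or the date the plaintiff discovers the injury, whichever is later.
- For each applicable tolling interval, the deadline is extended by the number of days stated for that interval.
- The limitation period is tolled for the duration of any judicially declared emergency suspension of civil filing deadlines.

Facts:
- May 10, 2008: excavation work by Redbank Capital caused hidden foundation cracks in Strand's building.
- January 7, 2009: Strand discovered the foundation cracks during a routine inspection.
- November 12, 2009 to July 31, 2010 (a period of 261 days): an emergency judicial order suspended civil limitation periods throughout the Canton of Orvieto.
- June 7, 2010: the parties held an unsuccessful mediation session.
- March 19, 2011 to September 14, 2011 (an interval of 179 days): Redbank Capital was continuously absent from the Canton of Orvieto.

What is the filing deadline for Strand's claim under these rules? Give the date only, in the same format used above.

Because discovery on January 7, 2009 post-dates the May 10, 2008 act, accrual under the later-of rule falls on January 7, 2009.
The untolled deadline — 30 months after January 7, 2009 — is July 7, 2011.
Because the emergency suspension of filing deadlines ran from November 12, 2009 to July 31, 2010, the deadline is extended by 261 days to March 24, 2012.
The defendant's absence from the jurisdiction from March 19, 2011 to September 14, 2011 does not toll the period, because no stated rule makes the defendant's absence a tolling event.
Nothing else in the chronology tolls or restarts the period.

March 24, 2012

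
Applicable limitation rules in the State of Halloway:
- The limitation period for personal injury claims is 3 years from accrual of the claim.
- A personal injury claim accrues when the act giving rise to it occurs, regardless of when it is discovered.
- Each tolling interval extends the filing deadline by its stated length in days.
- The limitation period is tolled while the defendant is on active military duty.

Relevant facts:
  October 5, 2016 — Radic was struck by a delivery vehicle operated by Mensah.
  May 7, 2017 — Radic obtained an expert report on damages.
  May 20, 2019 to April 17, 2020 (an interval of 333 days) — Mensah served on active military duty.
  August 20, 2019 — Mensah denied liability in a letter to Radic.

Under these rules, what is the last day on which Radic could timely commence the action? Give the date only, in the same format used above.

September 2, 2020

The claim accrued on October 5, 2016, the date of the act.
3 years from October 5, 2016 is October 5, 2019.
Because the defendant's active military service ran from May 20, 2019 to April 17, 2020, the deadline is extended by 333 days to September 2, 2020.
None of the other events listed affects the running of the period under the stated rules.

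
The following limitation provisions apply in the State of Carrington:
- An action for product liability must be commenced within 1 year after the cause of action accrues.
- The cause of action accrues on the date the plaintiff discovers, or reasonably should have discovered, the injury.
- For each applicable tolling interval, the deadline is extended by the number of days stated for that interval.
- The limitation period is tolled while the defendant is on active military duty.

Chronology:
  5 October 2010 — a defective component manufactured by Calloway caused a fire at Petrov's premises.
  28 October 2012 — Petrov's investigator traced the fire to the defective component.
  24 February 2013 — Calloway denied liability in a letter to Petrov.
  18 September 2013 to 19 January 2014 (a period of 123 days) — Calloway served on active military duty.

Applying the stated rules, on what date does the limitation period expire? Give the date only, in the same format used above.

28 February 2014

The claim did not accrue until Petrov discovered the injury on 28 October 2012; the 5 October 2010 act date does not start the clock under the stated rule.
The untolled deadline — 1 year after 28 October 2012 — is 28 October 2013.
Because the defendant's active military service ran from 18 September 2013 to 19 January 2014, the deadline is extended by 123 days to 28 February 2014.
Nothing else in the chronology tolls or restarts the period.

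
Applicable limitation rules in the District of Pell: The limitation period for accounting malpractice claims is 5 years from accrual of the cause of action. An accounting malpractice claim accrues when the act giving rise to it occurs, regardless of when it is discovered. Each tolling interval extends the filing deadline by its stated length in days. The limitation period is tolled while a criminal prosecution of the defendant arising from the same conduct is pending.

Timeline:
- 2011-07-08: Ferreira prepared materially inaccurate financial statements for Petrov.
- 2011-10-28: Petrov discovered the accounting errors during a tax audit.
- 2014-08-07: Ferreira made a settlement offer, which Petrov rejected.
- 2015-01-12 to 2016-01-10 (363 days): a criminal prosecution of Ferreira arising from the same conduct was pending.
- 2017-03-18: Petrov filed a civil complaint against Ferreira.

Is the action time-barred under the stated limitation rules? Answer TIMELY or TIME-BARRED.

Accrual is governed by the date of the act, so the period began to run on 2011-07-08; the later discovery on 2011-10-28 is irrelevant under the stated rule.
The untolled deadline — 5 years after 2011-07-08 — is 2016-07-08.
The pending criminal prosecution from 2015-01-12 to 2016-01-10 tolled the period for 363 days, extending the deadline to 2017-07-06.
The other events in the timeline have no effect on the limitation period under the stated rules.
Petrov filed on 2017-03-18, before the 2017-07-06 deadline, so the action is timely.

TIMELY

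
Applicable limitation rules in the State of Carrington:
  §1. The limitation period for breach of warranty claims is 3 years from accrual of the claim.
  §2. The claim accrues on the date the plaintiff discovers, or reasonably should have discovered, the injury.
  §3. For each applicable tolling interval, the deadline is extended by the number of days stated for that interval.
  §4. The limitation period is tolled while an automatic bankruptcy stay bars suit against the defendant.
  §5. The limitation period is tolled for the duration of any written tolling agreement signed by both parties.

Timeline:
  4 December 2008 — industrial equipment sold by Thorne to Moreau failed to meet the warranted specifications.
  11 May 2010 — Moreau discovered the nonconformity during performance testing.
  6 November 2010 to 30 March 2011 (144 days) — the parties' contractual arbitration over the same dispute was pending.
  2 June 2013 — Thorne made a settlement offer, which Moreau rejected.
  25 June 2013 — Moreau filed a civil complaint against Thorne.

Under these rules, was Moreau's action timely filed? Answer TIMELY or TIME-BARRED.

TIME-BARRED

The claim did not accrue until Moreau discovered the injury on 11 May 2010; the 4 December 2008 act date does not start the clock under the stated rule.
The untolled deadline — 3 years after 11 May 2010 — is 11 May 2013.
No stated provision tolls the period for a pending arbitration, so the interval from 6 November 2010 to 30 March 2011 has no effect on the deadline.
Nothing else in the chronology tolls or restarts the period.
Filing on 25 June 2013 missed the 11 May 2013 deadline — the action is time-barred.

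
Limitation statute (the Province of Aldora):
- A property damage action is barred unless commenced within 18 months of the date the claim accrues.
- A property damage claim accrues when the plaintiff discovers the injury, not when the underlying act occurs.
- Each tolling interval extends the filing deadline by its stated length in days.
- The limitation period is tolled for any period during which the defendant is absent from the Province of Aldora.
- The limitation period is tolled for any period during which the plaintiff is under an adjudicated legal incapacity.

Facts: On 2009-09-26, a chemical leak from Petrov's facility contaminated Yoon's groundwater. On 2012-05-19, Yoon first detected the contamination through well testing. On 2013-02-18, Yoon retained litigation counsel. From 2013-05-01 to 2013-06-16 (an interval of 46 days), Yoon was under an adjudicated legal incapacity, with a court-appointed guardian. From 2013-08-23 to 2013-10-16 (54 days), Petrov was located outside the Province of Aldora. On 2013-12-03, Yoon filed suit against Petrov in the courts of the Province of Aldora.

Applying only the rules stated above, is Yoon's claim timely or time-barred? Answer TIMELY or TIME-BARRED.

TIMELY

Under the discovery rule, the claim accrued on 2012-05-19, when Yoon discovered the injury — not on the 2009-09-26 date of the underlying act.
18 months from 2012-05-19 is 2013-11-19.
The plaintiff's legal incapacity from 2013-05-01 to 2013-06-16 tolled the period for 46 days, extending the deadline to 2014-01-04.
The defendant's absence from the jurisdiction from 2013-08-23 to 2013-10-16 tolled the period for 54 days, extending the deadline to 2014-02-27.
The other events in the timeline have no effect on the limitation period under the stated rules.
Filing on 2013-12-03 beat the 2014-02-27 deadline — the action is timely.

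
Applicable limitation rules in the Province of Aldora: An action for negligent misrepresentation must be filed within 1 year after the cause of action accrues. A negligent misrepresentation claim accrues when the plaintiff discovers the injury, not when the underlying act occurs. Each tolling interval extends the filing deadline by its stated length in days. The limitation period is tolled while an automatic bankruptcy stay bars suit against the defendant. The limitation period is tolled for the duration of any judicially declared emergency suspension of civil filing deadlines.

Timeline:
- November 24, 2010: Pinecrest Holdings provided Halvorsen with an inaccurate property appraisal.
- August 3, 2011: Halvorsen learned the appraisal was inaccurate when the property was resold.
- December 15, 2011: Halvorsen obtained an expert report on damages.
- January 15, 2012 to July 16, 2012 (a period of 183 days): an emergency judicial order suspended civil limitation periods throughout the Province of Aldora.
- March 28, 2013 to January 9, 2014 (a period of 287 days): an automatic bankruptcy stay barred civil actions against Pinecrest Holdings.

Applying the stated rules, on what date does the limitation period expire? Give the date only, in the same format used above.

The claim did not accrue until Halvorsen discovered the injury on August 3, 2011; the November 24, 2010 act date does not start the clock under the stated rule.
1 year from August 3, 2011 is August 3, 2012.
Because the emergency suspension of filing deadlines ran from January 15, 2012 to July 16, 2012, the deadline is extended by 183 days to February 2, 2013.
By the time the automatic bankruptcy stay began on March 28, 2013, the limitation period had already expired on February 2, 2013; that interval cannot revive it.
The other events in the timeline have no effect on the limitation period under the stated rules.

February 2, 2013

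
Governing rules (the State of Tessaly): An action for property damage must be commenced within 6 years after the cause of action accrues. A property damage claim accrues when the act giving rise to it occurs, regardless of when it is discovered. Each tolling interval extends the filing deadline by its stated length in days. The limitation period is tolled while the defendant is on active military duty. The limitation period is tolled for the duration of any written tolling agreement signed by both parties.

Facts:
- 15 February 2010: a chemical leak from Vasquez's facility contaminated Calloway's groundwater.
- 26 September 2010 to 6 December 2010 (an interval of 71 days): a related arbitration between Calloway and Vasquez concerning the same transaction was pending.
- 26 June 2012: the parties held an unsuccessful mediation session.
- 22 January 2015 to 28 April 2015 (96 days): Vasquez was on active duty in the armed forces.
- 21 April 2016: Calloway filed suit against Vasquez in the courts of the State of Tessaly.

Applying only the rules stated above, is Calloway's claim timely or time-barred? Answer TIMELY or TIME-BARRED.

TIMELY

The cause of action accrued on 15 February 2010, the date of the act.
6 years from 15 February 2010 is 15 February 2016.
Because the defendant's active military service ran from 22 January 2015 to 28 April 2015, the deadline is extended by 96 days to 21 May 2016.
The pending related arbitration from 26 September 2010 to 6 December 2010 does not toll the period, because no stated rule makes a pending arbitration a tolling event.
None of the other events listed affects the running of the period under the stated rules.
The 21 April 2016 filing precedes the 21 May 2016 deadline; the claim is timely.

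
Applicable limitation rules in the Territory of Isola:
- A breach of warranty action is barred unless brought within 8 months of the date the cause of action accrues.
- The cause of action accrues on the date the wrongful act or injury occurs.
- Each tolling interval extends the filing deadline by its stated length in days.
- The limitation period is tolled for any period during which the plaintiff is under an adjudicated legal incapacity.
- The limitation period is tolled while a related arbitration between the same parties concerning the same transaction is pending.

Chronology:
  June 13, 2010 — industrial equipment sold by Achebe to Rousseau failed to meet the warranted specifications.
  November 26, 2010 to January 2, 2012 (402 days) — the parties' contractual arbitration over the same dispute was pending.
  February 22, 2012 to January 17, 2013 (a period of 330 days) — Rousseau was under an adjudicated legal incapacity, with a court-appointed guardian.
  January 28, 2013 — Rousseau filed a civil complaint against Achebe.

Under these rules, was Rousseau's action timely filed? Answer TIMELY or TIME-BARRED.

TIMELY

The limitation period began to run on June 13, 2010.
The untolled deadline — 8 months after June 13, 2010 — is February 13, 2011.
The period was tolled for 402 days by the pending related arbitration (November 26, 2010 to January 2, 2012), pushing the deadline to March 21, 2012.
The plaintiff's legal incapacity from February 22, 2012 to January 17, 2013 tolled the period for 330 days, extending the deadline to February 14, 2013.
Filing on January 28, 2013 beat the February 14, 2013 deadline — the action is timely.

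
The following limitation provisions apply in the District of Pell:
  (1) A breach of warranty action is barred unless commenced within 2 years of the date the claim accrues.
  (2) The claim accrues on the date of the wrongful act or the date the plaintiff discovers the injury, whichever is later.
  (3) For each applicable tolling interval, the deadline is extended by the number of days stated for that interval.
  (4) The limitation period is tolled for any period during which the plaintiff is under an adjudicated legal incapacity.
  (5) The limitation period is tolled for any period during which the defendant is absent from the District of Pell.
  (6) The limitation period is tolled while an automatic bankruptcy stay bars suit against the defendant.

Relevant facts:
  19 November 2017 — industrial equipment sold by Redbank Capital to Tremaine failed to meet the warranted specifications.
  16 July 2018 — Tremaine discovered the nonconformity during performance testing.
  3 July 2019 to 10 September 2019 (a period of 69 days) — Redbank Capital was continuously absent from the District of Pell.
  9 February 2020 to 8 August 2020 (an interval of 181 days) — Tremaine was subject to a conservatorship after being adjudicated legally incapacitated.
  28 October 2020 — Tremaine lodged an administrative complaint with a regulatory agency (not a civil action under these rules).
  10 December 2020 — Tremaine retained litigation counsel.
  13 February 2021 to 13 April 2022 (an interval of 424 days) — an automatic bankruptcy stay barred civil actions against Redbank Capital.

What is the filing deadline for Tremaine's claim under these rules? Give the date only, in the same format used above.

21 May 2022

Taking the later of the act (19 November 2017) and discovery (16 July 2018), the claim accrued on 16 July 2018.
Adding the 2 years base period to 16 July 2018 gives a deadline of 16 July 2020, before any tolling.
The defendant's absence from the jurisdiction from 3 July 2019 to 10 September 2019 tolled the period for 69 days, extending the deadline to 23 September 2020.
Because the plaintiff's legal incapacity ran from 9 February 2020 to 8 August 2020, the deadline is extended by 181 days to 23 March 2021.
The automatic bankruptcy stay from 13 February 2021 to 13 April 2022 tolled the period for 424 days, extending the deadline to 21 May 2022.
None of the other events listed affects the running of the period under the stated rules.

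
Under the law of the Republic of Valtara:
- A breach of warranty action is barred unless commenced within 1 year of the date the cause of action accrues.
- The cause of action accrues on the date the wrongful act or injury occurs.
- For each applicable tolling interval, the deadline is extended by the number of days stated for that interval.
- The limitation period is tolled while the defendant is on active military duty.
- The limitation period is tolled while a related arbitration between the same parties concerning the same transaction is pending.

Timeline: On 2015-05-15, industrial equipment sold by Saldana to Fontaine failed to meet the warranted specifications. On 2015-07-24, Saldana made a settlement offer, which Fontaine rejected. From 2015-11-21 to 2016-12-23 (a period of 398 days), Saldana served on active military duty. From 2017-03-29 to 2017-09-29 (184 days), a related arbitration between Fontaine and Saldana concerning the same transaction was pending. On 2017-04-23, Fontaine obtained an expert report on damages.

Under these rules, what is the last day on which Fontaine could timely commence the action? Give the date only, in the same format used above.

The cause of action accrued on 2015-05-15, the date of the act.
Adding the 1 year base period to 2015-05-15 gives a deadline of 2016-05-15, before any tolling.
The defendant's active military service from 2015-11-21 to 2016-12-23 tolled the period for 398 days, extending the deadline to 2017-06-17.
Because the pending related arbitration ran from 2017-03-29 to 2017-09-29, the deadline is extended by 184 days to 2017-12-18.
None of the other events listed affects the running of the period under the stated rules.

2017-12-18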